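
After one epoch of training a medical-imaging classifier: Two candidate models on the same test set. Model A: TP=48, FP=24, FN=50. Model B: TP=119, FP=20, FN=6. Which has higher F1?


Model A: P=48/72=0.6667, R=48/98=0.4898, F1=2PR/(P+R)=2TP/(2TP+FP+FN)=96/170=0.5647
Model B: P=119/139=0.8561, R=119/125=0.952, F1=2PR/(P+R)=2TP/(2TP+FP+FN)=238/264=0.9015
0.5647 < 0.9015 → Model B

Model B


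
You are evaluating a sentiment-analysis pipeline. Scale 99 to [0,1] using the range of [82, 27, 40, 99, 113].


min=27, max=113
(99-27)/(113-27) = 72/86 = 0.8372

0.8372


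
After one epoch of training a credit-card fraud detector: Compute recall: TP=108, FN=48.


Recall = TP/(TP+FN)
= 108/(108+48)
= 108/156 = 69.23%

69.23%


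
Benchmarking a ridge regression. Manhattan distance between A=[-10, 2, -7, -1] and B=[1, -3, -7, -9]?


d = |-10-1| + |2+ 3| + |-7+ 7| + |-1+ 9|
  = 11 + 5 + 0 + 8
  = 24

24


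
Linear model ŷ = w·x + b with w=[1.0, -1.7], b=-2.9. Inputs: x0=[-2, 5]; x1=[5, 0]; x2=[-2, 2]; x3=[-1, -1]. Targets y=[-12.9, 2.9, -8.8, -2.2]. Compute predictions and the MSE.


ŷ0 = (1.0)·(-2) + (-1.7)·(5) - 2.9 = -13.4
ŷ1 = (1.0)·(5) + (-1.7)·(0) - 2.9 = 2.1
ŷ2 = (1.0)·(-2) + (-1.7)·(2) - 2.9 = -8.3
ŷ3 = (1.0)·(-1) + (-1.7)·(-1) - 2.9 = -2.2
errors² = [0.25, 0.64, 0.25, 0.0]
MSE = 1.1400/4 = 0.285

0.285


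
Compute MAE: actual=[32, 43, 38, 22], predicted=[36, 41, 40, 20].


Absolute errors: |32-36|=4, |43-41|=2, |38-40|=2, |22-20|=2
Sum = 10
MAE = 10/4 = 5/2

5/2


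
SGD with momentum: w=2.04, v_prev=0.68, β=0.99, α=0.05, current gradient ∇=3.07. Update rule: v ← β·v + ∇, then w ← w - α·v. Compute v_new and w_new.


v_new = 0.99·0.68 + 3.07 = 0.6732 + 3.07 = 3.7432
w_new = 2.04 - 0.05·3.7432 = 2.04 - 0.18716 = 1.85284

v_new=3.7432, w_new=1.85284


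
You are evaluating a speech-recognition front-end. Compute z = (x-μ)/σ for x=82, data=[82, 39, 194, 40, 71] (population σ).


μ = 85.2, σ = 56.9681
z = (82 - 85.2)/56.9681 = -0.0562

-0.0562


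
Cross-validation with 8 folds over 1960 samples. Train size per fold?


Fold size = 1960/8 = 245
Training per fold = 1960 - 245 = 1715

1715


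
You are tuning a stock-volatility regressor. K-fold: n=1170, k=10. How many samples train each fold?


Fold size = 1170/10 = 117
Training per fold = 1170 - 117 = 1053

1053


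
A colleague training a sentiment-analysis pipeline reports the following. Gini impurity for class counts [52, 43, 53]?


Probabilities: [52/148, 43/148, 53/148] ≈ [0.3514, 0.2905, 0.3581]
Σpᵢ² = (2704 + 1849 + 2809)/148² = 7362/21904
Gini = 1 - Σpᵢ² = 1 - 7362/21904 = 0.6639

0.6639


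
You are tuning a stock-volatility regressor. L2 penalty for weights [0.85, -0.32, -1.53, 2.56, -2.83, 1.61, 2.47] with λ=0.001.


‖w‖₂² = (0.85)² + (-0.32)² + (-1.53)² + (2.56)² + (-2.83)² + (1.61)² + (2.47)²
     = 0.7225 + 0.1024 + 2.3409 + 6.5536 + 8.0089 + 2.5921 + 6.1009
     = 26.4213
λ·‖w‖₂² = 0.001·26.4213 = 0.026421

0.026421


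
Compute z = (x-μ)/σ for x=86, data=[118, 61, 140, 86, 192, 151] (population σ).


μ = 124.6667, σ = 42.925
z = (86 - 124.6667)/42.925 = -0.9008

-0.9008


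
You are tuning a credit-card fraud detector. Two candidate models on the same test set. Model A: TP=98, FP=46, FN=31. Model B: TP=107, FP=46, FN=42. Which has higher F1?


Model A: P=98/144=0.6806, R=98/129=0.7597, F1=2PR/(P+R)=2TP/(2TP+FP+FN)=196/273=0.7179
Model B: P=107/153=0.6993, R=107/149=0.7181, F1=2PR/(P+R)=2TP/(2TP+FP+FN)=214/302=0.7086
0.7179 > 0.7086 → Model A

Model A


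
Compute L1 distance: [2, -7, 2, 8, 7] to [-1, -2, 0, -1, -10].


d = |2+ 1| + |-7+ 2| + |2-0| + |8+ 1| + |7+ 10|
  = 3 + 5 + 2 + 9 + 17
  = 36

36


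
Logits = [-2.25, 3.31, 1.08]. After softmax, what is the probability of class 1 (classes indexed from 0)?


Exponentials: e^-2.25=0.1054, e^3.31=27.3851, e^1.08=2.9447
Sum = 30.4352
Softmax = [0.0035, 0.8998, 0.0968]
p[1] = 27.3851/30.4352 = 0.8998

0.8998


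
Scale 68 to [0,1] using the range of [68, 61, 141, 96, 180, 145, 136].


min=61, max=180
(68-61)/(180-61) = 7/119 = 0.0588

0.0588


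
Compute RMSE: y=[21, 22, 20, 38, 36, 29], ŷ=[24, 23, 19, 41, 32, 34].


MSE = 61/6 = 10.1667
RMSE = √(61/6) = 3.1885

3.1885


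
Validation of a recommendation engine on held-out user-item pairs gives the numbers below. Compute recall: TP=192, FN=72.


Recall = TP/(TP+FN)
= 192/(192+72)
= 192/264 = 72.73%

72.73%


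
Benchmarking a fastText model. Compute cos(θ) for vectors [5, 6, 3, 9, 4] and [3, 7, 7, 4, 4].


A·B = 5·3 + 6·7 + 3·7 + 9·4 + 4·4 = 130
‖A‖ = √167 = 12.9228, ‖B‖ = √139 = 11.7898
cos = 130/(√167·√139) = 130/√23213 = 0.8533

0.8533


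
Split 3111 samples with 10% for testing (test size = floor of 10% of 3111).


Test = ⌊3111·10/100⌋ = 311
Train = 3111 - 311 = 2800

Train: 2800, Test: 311


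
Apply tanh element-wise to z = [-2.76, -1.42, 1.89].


tanh(-2.76) = -0.992
tanh(-1.42) = -0.8896
tanh(1.89) = 0.9554
result = [-0.992, -0.8896, 0.9554]

[-0.992, -0.8896, 0.9554]


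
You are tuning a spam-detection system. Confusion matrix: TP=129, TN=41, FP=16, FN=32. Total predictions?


Total = TP + TN + FP + FN
= 129 + 41 + 16 + 32
= 218
(Predicted positive: 145, predicted negative: 73)

218


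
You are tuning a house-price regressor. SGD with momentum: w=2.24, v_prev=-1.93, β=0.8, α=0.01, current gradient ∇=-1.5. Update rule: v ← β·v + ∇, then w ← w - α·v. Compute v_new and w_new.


v_new = 0.8·-1.93 - 1.5 = -1.544 - 1.5 = -3.044
w_new = 2.24 - 0.01·-3.044 = 2.24 + 0.03044 = 2.27044

v_new=-3.044, w_new=2.27044


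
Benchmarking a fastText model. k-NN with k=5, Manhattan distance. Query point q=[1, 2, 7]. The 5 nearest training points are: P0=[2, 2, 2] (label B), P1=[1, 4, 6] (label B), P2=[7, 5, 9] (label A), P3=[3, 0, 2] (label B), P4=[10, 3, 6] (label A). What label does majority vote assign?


d(q,P0) = 6  (label B)
d(q,P1) = 3  (label B)
d(q,P2) = 11  (label A)
d(q,P3) = 9  (label B)
d(q,P4) = 11  (label A)
Votes: A=2, B=3
Majority → B

B


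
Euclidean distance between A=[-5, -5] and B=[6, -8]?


d = √((-5-6)² + (-5+ 8)²)
  = √(121 + 9)
  = √130 = 11.4018

11.4018


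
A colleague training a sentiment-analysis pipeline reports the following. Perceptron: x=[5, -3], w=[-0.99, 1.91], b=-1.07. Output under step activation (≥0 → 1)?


z = (5)·(-0.99) + (-3)·(1.91) - 1.07
  = -11.75
step(z) = 0 (z<0)

0


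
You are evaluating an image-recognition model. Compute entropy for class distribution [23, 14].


Probabilities: [23/37, 14/37] ≈ [0.6216, 0.3784]
H = -((23/37)·log₂(23/37) + (14/37)·log₂(14/37))
  = 0.9569 bits

0.9569 bits


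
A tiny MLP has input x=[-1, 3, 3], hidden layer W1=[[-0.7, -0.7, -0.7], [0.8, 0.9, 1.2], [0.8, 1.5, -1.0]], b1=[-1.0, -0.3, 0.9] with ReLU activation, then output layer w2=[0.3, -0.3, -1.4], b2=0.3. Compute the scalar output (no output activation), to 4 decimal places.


z1[0] = (-0.7)·(-1) + (-0.7)·(3) + (-0.7)·(3) - 1.0 = -4.5
z1[1] = (0.8)·(-1) + (0.9)·(3) + (1.2)·(3) - 0.3 = 5.2
z1[2] = (0.8)·(-1) + (1.5)·(3) + (-1.0)·(3) + 0.9 = 1.6
h = ReLU(z1) = [0.0, 5.2, 1.6]
output = (0.3)·(0.0) + (-0.3)·(5.2) + (-1.4)·(1.6) + 0.3 = -3.5

-3.5


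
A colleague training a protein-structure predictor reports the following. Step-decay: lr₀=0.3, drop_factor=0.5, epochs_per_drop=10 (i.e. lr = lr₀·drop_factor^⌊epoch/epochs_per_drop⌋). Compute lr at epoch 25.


n_drops = ⌊25/10⌋ = 2
lr = 0.3·0.5^2 = 0.3·0.25 = 0.075

0.075


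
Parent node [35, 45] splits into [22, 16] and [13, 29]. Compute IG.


Parent = [35, 45], H_parent = 0.9887
H_left = 0.9819 (n=38), H_right = 0.8926 (n=42)
H_children = (38/80)·0.9819 + (42/80)·0.8926 = 0.935
IG = 0.9887 - 0.935 = 0.0537

0.0537


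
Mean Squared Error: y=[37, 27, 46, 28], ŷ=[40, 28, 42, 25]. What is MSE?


Squared errors: (37-40)²=9, (27-28)²=1, (46-42)²=16, (28-25)²=9
Sum = 35
MSE = 35/4 = 35/4

35/4


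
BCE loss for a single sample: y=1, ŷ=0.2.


BCE = -[y·ln(p) + (1-y)·ln(1-p)]
= -1·ln(0.2) - 0
= -ln(0.2) = 1.6094

1.6094


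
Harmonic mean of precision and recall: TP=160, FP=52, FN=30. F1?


Precision = 160/212 = 0.7547
Recall = 160/190 = 0.8421
F1 = 2·P·R/(P+R) = 2·TP/(2·TP+FP+FN) = 320/(320+52+30) = 320/402 = 0.796

0.796


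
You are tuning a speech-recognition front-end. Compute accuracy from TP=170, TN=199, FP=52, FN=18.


Accuracy = (TP+TN)/(TP+TN+FP+FN)
= (170+199)/(439)
= 369/439 = 84.05%

84.05%


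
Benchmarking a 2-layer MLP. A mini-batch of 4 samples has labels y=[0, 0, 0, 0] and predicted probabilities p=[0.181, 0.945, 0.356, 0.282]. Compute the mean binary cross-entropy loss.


L[0] = -ln(1-0.181) = -ln(0.819) = 0.1997
L[1] = -ln(1-0.945) = -ln(0.055) = 2.9004
L[2] = -ln(1-0.356) = -ln(0.644) = 0.4401
L[3] = -ln(1-0.282) = -ln(0.718) = 0.3313
mean = (0.1997 + 2.9004 + 0.4401 + 0.3313)/4 = 0.9679

0.9679


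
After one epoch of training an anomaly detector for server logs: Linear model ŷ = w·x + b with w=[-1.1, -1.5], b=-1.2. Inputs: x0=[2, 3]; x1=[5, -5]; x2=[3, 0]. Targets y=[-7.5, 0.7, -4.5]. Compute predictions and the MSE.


ŷ0 = (-1.1)·(2) + (-1.5)·(3) - 1.2 = -7.9
ŷ1 = (-1.1)·(5) + (-1.5)·(-5) - 1.2 = 0.8
ŷ2 = (-1.1)·(3) + (-1.5)·(0) - 1.2 = -4.5
errors² = [0.16, 0.01, 0.0]
MSE = 0.1700/3 = 0.0567

0.0567


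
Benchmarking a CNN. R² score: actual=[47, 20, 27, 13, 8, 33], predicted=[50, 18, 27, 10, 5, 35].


ȳ = 24.6667
SS_res = Σ(y-ŷ)² = 35
SS_tot = Σ(y-ȳ)² = 1009.33
R² = 1 - SS_res/SS_tot = 1 - 0.0347 = 0.9653

0.9653


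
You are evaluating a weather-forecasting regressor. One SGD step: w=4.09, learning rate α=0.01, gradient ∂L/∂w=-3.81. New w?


w_new = w - α·∇
= 4.09 - 0.01·-3.81
= 4.09 + 0.0381
= 4.1281

4.1281


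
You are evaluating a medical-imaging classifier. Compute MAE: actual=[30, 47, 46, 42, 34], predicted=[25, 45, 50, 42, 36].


Absolute errors: |30-25|=5, |47-45|=2, |46-50|=4, |42-42|=0, |34-36|=2
Sum = 13
MAE = 13/5 = 13/5

13/5


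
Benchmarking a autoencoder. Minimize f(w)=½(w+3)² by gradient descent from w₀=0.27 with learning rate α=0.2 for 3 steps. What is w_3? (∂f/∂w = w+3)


step 1: grad = 0.27+3 = 3.27; w = 0.27 - 0.2·(3.27) = -0.384
step 2: grad = -0.384+3 = 2.616; w = -0.384 - 0.2·(2.616) = -0.9072
step 3: grad = -0.9072+3 = 2.0928; w = -0.9072 - 0.2·(2.0928) = -1.32576

-1.32576


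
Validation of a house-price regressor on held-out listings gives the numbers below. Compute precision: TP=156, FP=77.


Precision = TP/(TP+FP)
= 156/(156+77)
= 156/233 = 66.95%

66.95%


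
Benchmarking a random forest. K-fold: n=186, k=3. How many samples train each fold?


Fold size = 186/3 = 62
Training per fold = 186 - 62 = 124

124


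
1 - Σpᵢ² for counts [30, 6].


Probabilities: [30/36, 6/36] ≈ [0.8333, 0.1667]
Σpᵢ² = (900 + 36)/36² = 936/1296
Gini = 1 - Σpᵢ² = 1 - 936/1296 = 0.2778

0.2778


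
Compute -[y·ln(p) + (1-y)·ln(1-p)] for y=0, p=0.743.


BCE = -[y·ln(p) + (1-y)·ln(1-p)]
= -0 - 1·ln(1-0.743)
= -ln(0.257) = 1.3587

1.3587


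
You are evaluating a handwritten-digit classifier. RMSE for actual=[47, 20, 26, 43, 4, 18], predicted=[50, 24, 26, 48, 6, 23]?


MSE = 79/6 = 13.1667
RMSE = √(79/6) = 3.6286

3.6286


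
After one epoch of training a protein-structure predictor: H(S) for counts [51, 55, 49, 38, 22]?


Probabilities: [51/215, 55/215, 49/215, 38/215, 22/215] ≈ [0.2372, 0.2558, 0.2279, 0.1767, 0.1023]
H = -((51/215)·log₂(51/215) + (55/215)·log₂(55/215) + (49/215)·log₂(49/215) + (38/215)·log₂(38/215) + (22/215)·log₂(22/215))
  = 2.2602 bits

2.2602 bits


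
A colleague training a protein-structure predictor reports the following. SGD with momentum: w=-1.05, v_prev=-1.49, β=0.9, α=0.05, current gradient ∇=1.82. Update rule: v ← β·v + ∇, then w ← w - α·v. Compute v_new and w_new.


v_new = 0.9·-1.49 + 1.82 = -1.341 + 1.82 = 0.479
w_new = -1.05 - 0.05·0.479 = -1.05 - 0.02395 = -1.07395

v_new=0.479, w_new=-1.07395


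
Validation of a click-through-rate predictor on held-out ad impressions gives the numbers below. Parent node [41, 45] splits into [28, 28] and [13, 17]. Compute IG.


Parent = [41, 45], H_parent = 0.9984
H_left = 1 (n=56), H_right = 0.9871 (n=30)
H_children = (56/86)·1 + (30/86)·0.9871 = 0.9955
IG = 0.9984 - 0.9955 = 0.0029

0.0029


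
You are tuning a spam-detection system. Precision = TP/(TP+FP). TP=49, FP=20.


Precision = TP/(TP+FP)
= 49/(49+20)
= 49/69 = 71.01%

71.01%


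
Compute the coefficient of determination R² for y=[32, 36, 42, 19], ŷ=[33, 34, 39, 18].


ȳ = 32.25
SS_res = Σ(y-ŷ)² = 15
SS_tot = Σ(y-ȳ)² = 284.75
R² = 1 - SS_res/SS_tot = 1 - 0.0527 = 0.9473

0.9473


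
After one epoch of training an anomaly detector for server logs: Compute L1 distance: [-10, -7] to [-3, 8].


d = |-10+ 3| + |-7-8|
  = 7 + 15
  = 22

22


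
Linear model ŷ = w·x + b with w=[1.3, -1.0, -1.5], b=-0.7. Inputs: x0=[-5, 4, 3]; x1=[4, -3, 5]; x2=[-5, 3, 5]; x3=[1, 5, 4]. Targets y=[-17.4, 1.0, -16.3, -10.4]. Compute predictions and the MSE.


ŷ0 = (1.3)·(-5) + (-1.0)·(4) + (-1.5)·(3) - 0.7 = -15.7
ŷ1 = (1.3)·(4) + (-1.0)·(-3) + (-1.5)·(5) - 0.7 = 0.0
ŷ2 = (1.3)·(-5) + (-1.0)·(3) + (-1.5)·(5) - 0.7 = -17.7
ŷ3 = (1.3)·(1) + (-1.0)·(5) + (-1.5)·(4) - 0.7 = -10.4
errors² = [2.89, 1.0, 1.96, 0.0]
MSE = 5.8500/4 = 1.4625

1.4625


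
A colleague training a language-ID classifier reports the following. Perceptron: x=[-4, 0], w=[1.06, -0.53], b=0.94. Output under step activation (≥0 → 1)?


z = (-4)·(1.06) + (0)·(-0.53) + 0.94
  = -3.3
step(z) = 0 (z<0)

0


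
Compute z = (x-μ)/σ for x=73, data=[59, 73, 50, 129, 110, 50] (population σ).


μ = 78.5, σ = 30.4891
z = (73 - 78.5)/30.4891 = -0.1804

-0.1804


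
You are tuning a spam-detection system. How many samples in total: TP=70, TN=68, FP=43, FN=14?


Total = TP + TN + FP + FN
= 70 + 68 + 43 + 14
= 195
(Predicted positive: 113, predicted negative: 82)

195


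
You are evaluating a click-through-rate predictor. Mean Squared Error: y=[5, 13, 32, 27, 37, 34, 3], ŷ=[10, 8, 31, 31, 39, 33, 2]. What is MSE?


Squared errors: (5-10)²=25, (13-8)²=25, (32-31)²=1, (27-31)²=16, (37-39)²=4, (34-33)²=1, (3-2)²=1
Sum = 73
MSE = 73/7 = 73/7

73/7


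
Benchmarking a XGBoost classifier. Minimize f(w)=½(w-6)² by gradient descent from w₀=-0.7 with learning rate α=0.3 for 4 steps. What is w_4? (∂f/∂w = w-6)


step 1: grad = -0.7-6 = -6.7; w = -0.7 - 0.3·(-6.7) = 1.31
step 2: grad = 1.31-6 = -4.69; w = 1.31 - 0.3·(-4.69) = 2.717
step 3: grad = 2.717-6 = -3.283; w = 2.717 - 0.3·(-3.283) = 3.7019
step 4: grad = 3.7019-6 = -2.2981; w = 3.7019 - 0.3·(-2.2981) = 4.39133

4.39133


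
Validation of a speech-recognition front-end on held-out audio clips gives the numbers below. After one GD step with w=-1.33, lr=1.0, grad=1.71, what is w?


w_new = w - α·∇
= -1.33 - 1.0·1.71
= -1.33 - 1.71
= -3.04

-3.04


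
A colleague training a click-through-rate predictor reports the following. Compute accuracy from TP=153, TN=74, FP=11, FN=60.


Accuracy = (TP+TN)/(TP+TN+FP+FN)
= (153+74)/(298)
= 227/298 = 76.17%

76.17%


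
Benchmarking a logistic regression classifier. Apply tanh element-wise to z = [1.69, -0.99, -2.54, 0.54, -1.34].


tanh(1.69) = 0.9341
tanh(-0.99) = -0.7574
tanh(-2.54) = -0.9876
tanh(0.54) = 0.493
tanh(-1.34) = -0.8717
result = [0.9341, -0.7574, -0.9876, 0.493, -0.8717]

[0.9341, -0.7574, -0.9876, 0.493, -0.8717]


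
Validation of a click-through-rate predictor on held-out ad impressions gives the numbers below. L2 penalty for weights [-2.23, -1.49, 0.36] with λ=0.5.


‖w‖₂² = (-2.23)² + (-1.49)² + (0.36)²
     = 4.9729 + 2.2201 + 0.1296
     = 7.3226
λ·‖w‖₂² = 0.5·7.3226 = 3.6613

3.6613


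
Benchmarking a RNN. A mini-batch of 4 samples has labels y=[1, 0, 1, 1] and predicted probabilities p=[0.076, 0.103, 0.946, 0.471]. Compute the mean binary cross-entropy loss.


L[0] = -ln(0.076) = 2.577
L[1] = -ln(1-0.103) = -ln(0.897) = 0.1087
L[2] = -ln(0.946) = 0.0555
L[3] = -ln(0.471) = 0.7529
mean = (2.577 + 0.1087 + 0.0555 + 0.7529)/4 = 0.8735

0.8735


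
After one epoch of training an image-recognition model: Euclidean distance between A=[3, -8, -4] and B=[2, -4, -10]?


d = √((3-2)² + (-8+ 4)² + (-4+ 10)²)
  = √(1 + 16 + 36)
  = √53 = 7.2801

7.2801


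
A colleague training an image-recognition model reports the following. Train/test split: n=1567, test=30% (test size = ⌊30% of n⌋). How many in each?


Test = ⌊1567·30/100⌋ = 470
Train = 1567 - 470 = 1097

Train: 1097, Test: 470


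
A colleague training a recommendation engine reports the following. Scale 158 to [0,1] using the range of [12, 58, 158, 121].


min=12, max=158
(158-12)/(158-12) = 146/146 = 1.0

1.0


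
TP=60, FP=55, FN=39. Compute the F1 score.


Precision = 60/115 = 0.5217
Recall = 60/99 = 0.6061
F1 = 2·P·R/(P+R) = 2·TP/(2·TP+FP+FN) = 120/(120+55+39) = 120/214 = 0.5607

0.5607


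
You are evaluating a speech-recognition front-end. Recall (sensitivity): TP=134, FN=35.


Recall = TP/(TP+FN)
= 134/(134+35)
= 134/169 = 79.29%

79.29%


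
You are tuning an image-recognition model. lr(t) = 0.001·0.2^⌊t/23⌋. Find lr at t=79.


n_drops = ⌊79/23⌋ = 3
lr = 0.001·0.2^3 = 0.001·0.008 = 0.000008

0.000008


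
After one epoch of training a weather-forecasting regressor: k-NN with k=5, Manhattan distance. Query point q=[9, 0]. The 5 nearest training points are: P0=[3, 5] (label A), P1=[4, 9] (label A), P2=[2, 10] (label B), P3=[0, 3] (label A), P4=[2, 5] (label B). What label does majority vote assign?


d(q,P0) = 11  (label A)
d(q,P1) = 14  (label A)
d(q,P2) = 17  (label B)
d(q,P3) = 12  (label A)
d(q,P4) = 12  (label B)
Votes: A=3, B=2
Majority → A

A


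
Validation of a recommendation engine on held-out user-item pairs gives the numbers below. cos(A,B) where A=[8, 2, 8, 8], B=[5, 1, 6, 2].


A·B = 8·5 + 2·1 + 8·6 + 8·2 = 106
‖A‖ = √196 = 14, ‖B‖ = √66 = 8.124
cos = 106/(√196·√66) = 106/√12936 = 0.932

0.932


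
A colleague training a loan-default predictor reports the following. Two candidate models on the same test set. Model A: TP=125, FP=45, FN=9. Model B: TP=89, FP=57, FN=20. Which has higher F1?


Model A: P=125/170=0.7353, R=125/134=0.9328, F1=2PR/(P+R)=2TP/(2TP+FP+FN)=250/304=0.8224
Model B: P=89/146=0.6096, R=89/109=0.8165, F1=2PR/(P+R)=2TP/(2TP+FP+FN)=178/255=0.698
0.8224 > 0.698 → Model A

Model A


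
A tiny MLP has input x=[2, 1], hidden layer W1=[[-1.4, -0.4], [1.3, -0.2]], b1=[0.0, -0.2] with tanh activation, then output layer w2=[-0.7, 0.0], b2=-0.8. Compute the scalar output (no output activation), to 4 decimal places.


z1[0] = (-1.4)·(2) + (-0.4)·(1) + 0.0 = -3.2
z1[1] = (1.3)·(2) + (-0.2)·(1) - 0.2 = 2.2
h = tanh(z1) = [-0.9967, 0.9757]
output = (-0.7)·(-0.9967) + (0.0)·(0.9757) - 0.8 = -0.1023

-0.1023


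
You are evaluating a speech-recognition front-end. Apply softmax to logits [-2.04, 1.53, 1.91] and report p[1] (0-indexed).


Exponentials: e^-2.04=0.13, e^1.53=4.6182, e^1.91=6.7531
Sum = 11.5013
Softmax = [0.0113, 0.4015, 0.5872]
p[1] = 4.6182/11.5013 = 0.4015

0.4015


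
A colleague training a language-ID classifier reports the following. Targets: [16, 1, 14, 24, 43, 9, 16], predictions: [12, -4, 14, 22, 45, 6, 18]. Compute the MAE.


Absolute errors: |16-12|=4, |1+ 4|=5, |14-14|=0, |24-22|=2, |43-45|=2, |9-6|=3, |16-18|=2
Sum = 18
MAE = 18/7 = 18/7

18/7


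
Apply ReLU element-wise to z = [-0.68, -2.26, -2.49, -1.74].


ReLU(-0.68) = max(0, -0.68) = 0.0
ReLU(-2.26) = max(0, -2.26) = 0.0
ReLU(-2.49) = max(0, -2.49) = 0.0
ReLU(-1.74) = max(0, -1.74) = 0.0
result = [0.0, 0.0, 0.0, 0.0]

[0.0, 0.0, 0.0, 0.0]


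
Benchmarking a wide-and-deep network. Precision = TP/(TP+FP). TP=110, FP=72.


Precision = TP/(TP+FP)
= 110/(110+72)
= 110/182 = 60.44%

60.44%


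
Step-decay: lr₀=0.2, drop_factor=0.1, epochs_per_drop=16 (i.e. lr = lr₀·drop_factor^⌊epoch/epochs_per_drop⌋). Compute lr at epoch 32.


n_drops = ⌊32/16⌋ = 2
lr = 0.2·0.1^2 = 0.2·0.01 = 0.002

0.002


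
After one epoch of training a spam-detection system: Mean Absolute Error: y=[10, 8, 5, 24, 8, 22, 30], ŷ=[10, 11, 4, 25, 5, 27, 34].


Absolute errors: |10-10|=0, |8-11|=3, |5-4|=1, |24-25|=1, |8-5|=3, |22-27|=5, |30-34|=4
Sum = 17
MAE = 17/7 = 17/7

17/7


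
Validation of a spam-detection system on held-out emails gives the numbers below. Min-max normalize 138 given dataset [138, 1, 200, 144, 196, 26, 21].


min=1, max=200
(138-1)/(200-1) = 137/199 = 0.6884

0.6884


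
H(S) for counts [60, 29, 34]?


Probabilities: [60/123, 29/123, 34/123] ≈ [0.4878, 0.2358, 0.2764]
H = -((60/123)·log₂(60/123) + (29/123)·log₂(29/123) + (34/123)·log₂(34/123))
  = 1.5094 bits

1.5094 bits


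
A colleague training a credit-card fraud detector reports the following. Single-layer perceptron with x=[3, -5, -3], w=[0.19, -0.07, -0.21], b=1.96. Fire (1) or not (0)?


z = (3)·(0.19) + (-5)·(-0.07) + (-3)·(-0.21) + 1.96
  = 3.51
step(z) = 1 (z≥0)

1


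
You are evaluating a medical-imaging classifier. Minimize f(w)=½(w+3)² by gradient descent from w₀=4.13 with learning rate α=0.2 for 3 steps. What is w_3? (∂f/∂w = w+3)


step 1: grad = 4.13+3 = 7.13; w = 4.13 - 0.2·(7.13) = 2.704
step 2: grad = 2.704+3 = 5.704; w = 2.704 - 0.2·(5.704) = 1.5632
step 3: grad = 1.5632+3 = 4.5632; w = 1.5632 - 0.2·(4.5632) = 0.65056

0.65056


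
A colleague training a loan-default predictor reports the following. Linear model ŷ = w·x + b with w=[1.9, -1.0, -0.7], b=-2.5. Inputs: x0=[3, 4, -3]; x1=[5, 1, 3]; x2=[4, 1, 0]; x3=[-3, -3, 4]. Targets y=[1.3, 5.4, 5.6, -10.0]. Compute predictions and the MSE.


ŷ0 = (1.9)·(3) + (-1.0)·(4) + (-0.7)·(-3) - 2.5 = 1.3
ŷ1 = (1.9)·(5) + (-1.0)·(1) + (-0.7)·(3) - 2.5 = 3.9
ŷ2 = (1.9)·(4) + (-1.0)·(1) + (-0.7)·(0) - 2.5 = 4.1
ŷ3 = (1.9)·(-3) + (-1.0)·(-3) + (-0.7)·(4) - 2.5 = -8.0
errors² = [0.0, 2.25, 2.25, 4.0]
MSE = 8.5000/4 = 2.125

2.125


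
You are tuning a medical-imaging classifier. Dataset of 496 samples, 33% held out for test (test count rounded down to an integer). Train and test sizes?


Test = ⌊496·33/100⌋ = 163
Train = 496 - 163 = 333

Train: 333, Test: 163


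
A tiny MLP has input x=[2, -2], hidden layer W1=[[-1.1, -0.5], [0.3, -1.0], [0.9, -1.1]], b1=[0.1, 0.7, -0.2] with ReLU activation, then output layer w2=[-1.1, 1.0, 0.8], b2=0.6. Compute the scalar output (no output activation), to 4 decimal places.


z1[0] = (-1.1)·(2) + (-0.5)·(-2) + 0.1 = -1.1
z1[1] = (0.3)·(2) + (-1.0)·(-2) + 0.7 = 3.3
z1[2] = (0.9)·(2) + (-1.1)·(-2) - 0.2 = 3.8
h = ReLU(z1) = [0.0, 3.3, 3.8]
output = (-1.1)·(0.0) + (1.0)·(3.3) + (0.8)·(3.8) + 0.6 = 6.94

6.94


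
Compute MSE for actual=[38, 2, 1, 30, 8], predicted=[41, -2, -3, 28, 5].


Squared errors: (38-41)²=9, (2+ 2)²=16, (1+ 3)²=16, (30-28)²=4, (8-5)²=9
Sum = 54
MSE = 54/5 = 54/5

54/5


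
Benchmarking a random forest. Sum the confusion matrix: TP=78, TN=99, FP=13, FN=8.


Total = TP + TN + FP + FN
= 78 + 99 + 13 + 8
= 198
(Predicted positive: 91, predicted negative: 107)

198


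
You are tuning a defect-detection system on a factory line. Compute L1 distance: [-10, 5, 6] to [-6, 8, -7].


d = |-10+ 6| + |5-8| + |6+ 7|
  = 4 + 3 + 13
  = 20

20


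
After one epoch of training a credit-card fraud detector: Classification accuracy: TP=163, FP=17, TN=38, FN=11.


Accuracy = (TP+TN)/(TP+TN+FP+FN)
= (163+38)/(229)
= 201/229 = 87.77%

87.77%


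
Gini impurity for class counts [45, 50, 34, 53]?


Probabilities: [45/182, 50/182, 34/182, 53/182] ≈ [0.2473, 0.2747, 0.1868, 0.2912]
Σpᵢ² = (2025 + 2500 + 1156 + 2809)/182² = 8490/33124
Gini = 1 - Σpᵢ² = 1 - 8490/33124 = 0.7437

0.7437


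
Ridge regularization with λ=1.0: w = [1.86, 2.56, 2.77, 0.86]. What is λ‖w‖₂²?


‖w‖₂² = (1.86)² + (2.56)² + (2.77)² + (0.86)²
     = 3.4596 + 6.5536 + 7.6729 + 0.7396
     = 18.4257
λ·‖w‖₂² = 1.0·18.4257 = 18.4257

18.4257


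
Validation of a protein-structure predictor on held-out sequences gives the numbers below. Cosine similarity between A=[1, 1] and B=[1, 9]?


A·B = 1·1 + 1·9 = 10
‖A‖ = √2 = 1.4142, ‖B‖ = √82 = 9.0554
cos = 10/(√2·√82) = 10/√164 = 0.7809

0.7809


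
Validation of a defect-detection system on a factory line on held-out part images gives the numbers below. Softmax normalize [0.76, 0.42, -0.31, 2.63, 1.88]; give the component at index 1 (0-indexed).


Exponentials: e^0.76=2.1383, e^0.42=1.522, e^-0.31=0.7334, e^2.63=13.8738, e^1.88=6.5535
Sum = 24.821
Softmax = [0.0861, 0.0613, 0.0295, 0.559, 0.264]
p[1] = 1.522/24.821 = 0.0613

0.0613


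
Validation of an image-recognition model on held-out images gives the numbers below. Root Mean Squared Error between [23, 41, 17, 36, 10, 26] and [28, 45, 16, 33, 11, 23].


MSE = 61/6 = 10.1667
RMSE = √(61/6) = 3.1885

3.1885


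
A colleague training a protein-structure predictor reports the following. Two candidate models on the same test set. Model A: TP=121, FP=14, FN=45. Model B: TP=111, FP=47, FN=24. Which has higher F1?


Model A: P=121/135=0.8963, R=121/166=0.7289, F1=2PR/(P+R)=2TP/(2TP+FP+FN)=242/301=0.804
Model B: P=111/158=0.7025, R=111/135=0.8222, F1=2PR/(P+R)=2TP/(2TP+FP+FN)=222/293=0.7577
0.804 > 0.7577 → Model A

Model A


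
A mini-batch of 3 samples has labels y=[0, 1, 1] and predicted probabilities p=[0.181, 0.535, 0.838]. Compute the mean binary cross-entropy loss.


L[0] = -ln(1-0.181) = -ln(0.819) = 0.1997
L[1] = -ln(0.535) = 0.6255
L[2] = -ln(0.838) = 0.1767
mean = (0.1997 + 0.6255 + 0.1767)/3 = 0.334

0.334


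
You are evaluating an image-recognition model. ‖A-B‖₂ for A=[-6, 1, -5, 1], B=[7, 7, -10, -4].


d = √((-6-7)² + (1-7)² + (-5+ 10)² + (1+ 4)²)
  = √(169 + 36 + 25 + 25)
  = √255 = 15.9687

15.9687


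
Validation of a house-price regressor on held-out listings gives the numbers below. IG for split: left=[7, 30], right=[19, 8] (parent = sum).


Parent = [26, 38], H_parent = 0.9745
H_left = 0.6998 (n=37), H_right = 0.8767 (n=27)
H_children = (37/64)·0.6998 + (27/64)·0.8767 = 0.7744
IG = 0.9745 - 0.7744 = 0.2001

0.2001


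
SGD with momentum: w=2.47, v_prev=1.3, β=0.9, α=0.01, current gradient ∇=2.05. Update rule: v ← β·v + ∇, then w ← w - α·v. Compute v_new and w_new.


v_new = 0.9·1.3 + 2.05 = 1.17 + 2.05 = 3.22
w_new = 2.47 - 0.01·3.22 = 2.47 - 0.0322 = 2.4378

v_new=3.22, w_new=2.4378


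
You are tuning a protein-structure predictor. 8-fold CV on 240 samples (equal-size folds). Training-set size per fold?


Fold size = 240/8 = 30
Training per fold = 240 - 30 = 210

210


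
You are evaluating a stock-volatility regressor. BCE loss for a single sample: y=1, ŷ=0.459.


BCE = -[y·ln(p) + (1-y)·ln(1-p)]
= -1·ln(0.459) - 0
= -ln(0.459) = 0.7787

0.7787


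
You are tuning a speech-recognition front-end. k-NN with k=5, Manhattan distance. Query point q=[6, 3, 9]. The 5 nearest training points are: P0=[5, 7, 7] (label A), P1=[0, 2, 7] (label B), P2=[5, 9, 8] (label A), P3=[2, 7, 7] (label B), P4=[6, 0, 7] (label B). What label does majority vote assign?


d(q,P0) = 7  (label A)
d(q,P1) = 9  (label B)
d(q,P2) = 8  (label A)
d(q,P3) = 10  (label B)
d(q,P4) = 5  (label B)
Votes: A=2, B=3
Majority → B

B


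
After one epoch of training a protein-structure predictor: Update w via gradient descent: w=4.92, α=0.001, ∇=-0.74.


w_new = w - α·∇
= 4.92 - 0.001·-0.74
= 4.92 + 0.00074
= 4.92074

4.92074


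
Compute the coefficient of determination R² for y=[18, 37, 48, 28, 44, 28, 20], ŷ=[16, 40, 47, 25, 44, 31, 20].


ȳ = 31.8571
SS_res = Σ(y-ŷ)² = 32
SS_tot = Σ(y-ȳ)² = 796.86
R² = 1 - SS_res/SS_tot = 1 - 0.0402 = 0.9598

0.9598


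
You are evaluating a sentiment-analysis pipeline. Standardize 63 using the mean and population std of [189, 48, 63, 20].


μ = 80, σ = 64.7958
z = (63 - 80)/64.7958 = -0.2624

-0.2624


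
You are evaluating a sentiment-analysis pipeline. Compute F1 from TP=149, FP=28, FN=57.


Precision = 149/177 = 0.8418
Recall = 149/206 = 0.7233
F1 = 2·P·R/(P+R) = 2·TP/(2·TP+FP+FN) = 298/(298+28+57) = 298/383 = 0.7781

0.7781


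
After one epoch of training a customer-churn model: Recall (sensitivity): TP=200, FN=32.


Recall = TP/(TP+FN)
= 200/(200+32)
= 200/232 = 86.21%

86.21%


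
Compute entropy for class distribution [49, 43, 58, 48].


Probabilities: [49/198, 43/198, 58/198, 48/198] ≈ [0.2475, 0.2172, 0.2929, 0.2424]
H = -((49/198)·log₂(49/198) + (43/198)·log₂(43/198) + (58/198)·log₂(58/198) + (48/198)·log₂(48/198))
  = 1.9915 bits

1.9915 bits


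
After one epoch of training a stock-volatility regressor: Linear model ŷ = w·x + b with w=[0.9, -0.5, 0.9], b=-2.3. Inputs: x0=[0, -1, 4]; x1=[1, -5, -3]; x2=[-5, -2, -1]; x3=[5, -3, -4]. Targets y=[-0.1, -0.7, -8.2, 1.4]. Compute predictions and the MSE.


ŷ0 = (0.9)·(0) + (-0.5)·(-1) + (0.9)·(4) - 2.3 = 1.8
ŷ1 = (0.9)·(1) + (-0.5)·(-5) + (0.9)·(-3) - 2.3 = -1.6
ŷ2 = (0.9)·(-5) + (-0.5)·(-2) + (0.9)·(-1) - 2.3 = -6.7
ŷ3 = (0.9)·(5) + (-0.5)·(-3) + (0.9)·(-4) - 2.3 = 0.1
errors² = [3.61, 0.81, 2.25, 1.69]
MSE = 8.3600/4 = 2.09

2.09


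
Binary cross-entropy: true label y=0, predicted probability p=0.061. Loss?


BCE = -[y·ln(p) + (1-y)·ln(1-p)]
= -0 - 1·ln(1-0.061)
= -ln(0.939) = 0.0629

0.0629


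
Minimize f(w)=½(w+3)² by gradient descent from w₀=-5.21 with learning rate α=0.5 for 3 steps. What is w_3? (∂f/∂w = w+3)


step 1: grad = -5.21+3 = -2.21; w = -5.21 - 0.5·(-2.21) = -4.105
step 2: grad = -4.105+3 = -1.105; w = -4.105 - 0.5·(-1.105) = -3.5525
step 3: grad = -3.5525+3 = -0.5525; w = -3.5525 - 0.5·(-0.5525) = -3.27625

-3.27625


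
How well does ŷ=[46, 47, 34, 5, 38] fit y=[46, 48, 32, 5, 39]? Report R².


ȳ = 34
SS_res = Σ(y-ŷ)² = 6
SS_tot = Σ(y-ȳ)² = 1210
R² = 1 - SS_res/SS_tot = 1 - 0.005 = 0.995

0.995


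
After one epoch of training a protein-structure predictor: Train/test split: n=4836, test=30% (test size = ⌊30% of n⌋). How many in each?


Test = ⌊4836·30/100⌋ = 1450
Train = 4836 - 1450 = 3386

Train: 3386, Test: 1450


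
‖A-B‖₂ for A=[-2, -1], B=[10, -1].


d = √((-2-10)² + (-1+ 1)²)
  = √(144 + 0)
  = √144 = 12.0

12.0


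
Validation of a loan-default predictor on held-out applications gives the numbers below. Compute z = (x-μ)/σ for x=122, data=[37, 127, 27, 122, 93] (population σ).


μ = 81.2, σ = 41.9352
z = (122 - 81.2)/41.9352 = 0.9729

0.9729


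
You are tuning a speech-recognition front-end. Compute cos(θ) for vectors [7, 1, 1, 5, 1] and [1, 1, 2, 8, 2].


A·B = 7·1 + 1·1 + 1·2 + 5·8 + 1·2 = 52
‖A‖ = √77 = 8.775, ‖B‖ = √74 = 8.6023
cos = 52/(√77·√74) = 52/√5698 = 0.6889

0.6889


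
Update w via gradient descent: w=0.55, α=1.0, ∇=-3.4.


w_new = w - α·∇
= 0.55 - 1.0·-3.4
= 0.55 + 3.4
= 3.95

3.95


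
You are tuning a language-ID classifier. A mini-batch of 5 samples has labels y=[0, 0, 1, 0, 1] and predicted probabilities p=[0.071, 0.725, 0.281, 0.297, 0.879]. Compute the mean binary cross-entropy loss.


L[0] = -ln(1-0.071) = -ln(0.929) = 0.0736
L[1] = -ln(1-0.725) = -ln(0.275) = 1.291
L[2] = -ln(0.281) = 1.2694
L[3] = -ln(1-0.297) = -ln(0.703) = 0.3524
L[4] = -ln(0.879) = 0.129
mean = (0.0736 + 1.291 + 1.2694 + 0.3524 + 0.129)/5 = 0.6231

0.6231


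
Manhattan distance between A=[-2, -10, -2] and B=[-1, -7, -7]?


d = |-2+ 1| + |-10+ 7| + |-2+ 7|
  = 1 + 3 + 5
  = 9

9


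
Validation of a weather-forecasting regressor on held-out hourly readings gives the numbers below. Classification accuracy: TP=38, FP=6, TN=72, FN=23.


Accuracy = (TP+TN)/(TP+TN+FP+FN)
= (38+72)/(139)
= 110/139 = 79.14%

79.14%


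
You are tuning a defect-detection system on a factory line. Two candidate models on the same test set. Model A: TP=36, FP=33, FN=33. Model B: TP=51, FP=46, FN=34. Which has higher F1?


Model A: P=36/69=0.5217, R=36/69=0.5217, F1=2PR/(P+R)=2TP/(2TP+FP+FN)=72/138=0.5217
Model B: P=51/97=0.5258, R=51/85=0.6, F1=2PR/(P+R)=2TP/(2TP+FP+FN)=102/182=0.5604
0.5217 < 0.5604 → Model B

Model B


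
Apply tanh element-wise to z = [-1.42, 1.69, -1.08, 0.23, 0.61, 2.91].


tanh(-1.42) = -0.8896
tanh(1.69) = 0.9341
tanh(-1.08) = -0.7932
tanh(0.23) = 0.226
tanh(0.61) = 0.5441
tanh(2.91) = 0.9941
result = [-0.8896, 0.9341, -0.7932, 0.226, 0.5441, 0.9941]

[-0.8896, 0.9341, -0.7932, 0.226, 0.5441, 0.9941]


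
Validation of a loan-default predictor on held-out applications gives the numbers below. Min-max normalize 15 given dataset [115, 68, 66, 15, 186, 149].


min=15, max=186
(15-15)/(186-15) = 0/171 = 0.0

0.0


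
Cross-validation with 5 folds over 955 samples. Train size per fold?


Fold size = 955/5 = 191
Training per fold = 955 - 191 = 764

764


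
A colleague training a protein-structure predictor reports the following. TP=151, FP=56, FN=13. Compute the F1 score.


Precision = 151/207 = 0.7295
Recall = 151/164 = 0.9207
F1 = 2·P·R/(P+R) = 2·TP/(2·TP+FP+FN) = 302/(302+56+13) = 302/371 = 0.814

0.814


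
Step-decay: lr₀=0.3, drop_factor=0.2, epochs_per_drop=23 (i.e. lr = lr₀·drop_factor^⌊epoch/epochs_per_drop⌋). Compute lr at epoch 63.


n_drops = ⌊63/23⌋ = 2
lr = 0.3·0.2^2 = 0.3·0.04 = 0.012

0.012


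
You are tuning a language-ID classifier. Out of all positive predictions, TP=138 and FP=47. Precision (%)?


Precision = TP/(TP+FP)
= 138/(138+47)
= 138/185 = 74.59%

74.59%


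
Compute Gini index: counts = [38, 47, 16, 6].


Probabilities: [38/107, 47/107, 16/107, 6/107] ≈ [0.3551, 0.4393, 0.1495, 0.0561]
Σpᵢ² = (1444 + 2209 + 256 + 36)/107² = 3945/11449
Gini = 1 - Σpᵢ² = 1 - 3945/11449 = 0.6554

0.6554


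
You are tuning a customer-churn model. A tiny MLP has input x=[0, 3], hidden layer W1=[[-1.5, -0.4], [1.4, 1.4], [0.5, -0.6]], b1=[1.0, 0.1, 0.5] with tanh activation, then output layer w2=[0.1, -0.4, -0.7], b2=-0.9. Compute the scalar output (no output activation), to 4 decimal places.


z1[0] = (-1.5)·(0) + (-0.4)·(3) + 1.0 = -0.2
z1[1] = (1.4)·(0) + (1.4)·(3) + 0.1 = 4.3
z1[2] = (0.5)·(0) + (-0.6)·(3) + 0.5 = -1.3
h = tanh(z1) = [-0.1974, 0.9996, -0.8617]
output = (0.1)·(-0.1974) + (-0.4)·(0.9996) + (-0.7)·(-0.8617) - 0.9 = -0.7164

-0.7164


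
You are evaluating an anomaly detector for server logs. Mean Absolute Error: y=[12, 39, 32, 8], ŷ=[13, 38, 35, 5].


Absolute errors: |12-13|=1, |39-38|=1, |32-35|=3, |8-5|=3
Sum = 8
MAE = 8/4 = 2

2


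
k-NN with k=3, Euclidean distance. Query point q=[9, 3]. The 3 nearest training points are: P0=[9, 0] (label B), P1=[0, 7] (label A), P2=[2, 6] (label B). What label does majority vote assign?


d(q,P0) = 3.0  (label B)
d(q,P1) = 9.8489  (label A)
d(q,P2) = 7.6158  (label B)
Votes: A=1, B=2
Majority → B

B


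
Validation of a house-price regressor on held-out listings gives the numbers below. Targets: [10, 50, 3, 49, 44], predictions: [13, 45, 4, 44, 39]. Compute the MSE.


Squared errors: (10-13)²=9, (50-45)²=25, (3-4)²=1, (49-44)²=25, (44-39)²=25
Sum = 85
MSE = 85/5 = 17

17


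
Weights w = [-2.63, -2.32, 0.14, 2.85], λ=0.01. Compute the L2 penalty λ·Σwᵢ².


‖w‖₂² = (-2.63)² + (-2.32)² + (0.14)² + (2.85)²
     = 6.9169 + 5.3824 + 0.0196 + 8.1225
     = 20.4414
λ·‖w‖₂² = 0.01·20.4414 = 0.204414

0.204414


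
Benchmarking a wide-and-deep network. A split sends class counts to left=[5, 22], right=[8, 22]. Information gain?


Parent = [13, 44], H_parent = 0.7746
H_left = 0.6913 (n=27), H_right = 0.8366 (n=30)
H_children = (27/57)·0.6913 + (30/57)·0.8366 = 0.7678
IG = 0.7746 - 0.7678 = 0.0068

0.0068


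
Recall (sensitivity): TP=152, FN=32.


Recall = TP/(TP+FN)
= 152/(152+32)
= 152/184 = 82.61%

82.61%


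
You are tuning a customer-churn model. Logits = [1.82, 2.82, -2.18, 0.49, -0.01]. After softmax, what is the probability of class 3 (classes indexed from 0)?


Exponentials: e^1.82=6.1719, e^2.82=16.7769, e^-2.18=0.113, e^0.49=1.6323, e^-0.01=0.99
Sum = 25.6841
Softmax = [0.2403, 0.6532, 0.0044, 0.0636, 0.0385]
p[3] = 1.6323/25.6841 = 0.0636

0.0636


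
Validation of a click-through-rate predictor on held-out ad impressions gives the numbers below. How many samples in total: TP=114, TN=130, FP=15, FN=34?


Total = TP + TN + FP + FN
= 114 + 130 + 15 + 34
= 293
(Predicted positive: 129, predicted negative: 164)

293


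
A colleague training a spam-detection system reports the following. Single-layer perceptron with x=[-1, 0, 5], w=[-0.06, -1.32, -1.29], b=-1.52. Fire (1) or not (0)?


z = (-1)·(-0.06) + (0)·(-1.32) + (5)·(-1.29) - 1.52
  = -7.91
step(z) = 0 (z<0)

0


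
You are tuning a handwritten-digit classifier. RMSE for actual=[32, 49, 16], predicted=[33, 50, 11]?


MSE = 27/3 = 9
RMSE = √(27/3) = 3.0

3.0


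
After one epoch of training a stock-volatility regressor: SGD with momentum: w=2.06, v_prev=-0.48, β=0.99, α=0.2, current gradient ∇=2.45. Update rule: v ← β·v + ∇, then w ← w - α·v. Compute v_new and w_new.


v_new = 0.99·-0.48 + 2.45 = -0.4752 + 2.45 = 1.9748
w_new = 2.06 - 0.2·1.9748 = 2.06 - 0.39496 = 1.66504

v_new=1.9748, w_new=1.66504


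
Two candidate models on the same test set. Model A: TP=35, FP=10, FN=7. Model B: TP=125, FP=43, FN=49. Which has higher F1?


Model A: P=35/45=0.7778, R=35/42=0.8333, F1=2PR/(P+R)=2TP/(2TP+FP+FN)=70/87=0.8046
Model B: P=125/168=0.744, R=125/174=0.7184, F1=2PR/(P+R)=2TP/(2TP+FP+FN)=250/342=0.731
0.8046 > 0.731 → Model A

Model A


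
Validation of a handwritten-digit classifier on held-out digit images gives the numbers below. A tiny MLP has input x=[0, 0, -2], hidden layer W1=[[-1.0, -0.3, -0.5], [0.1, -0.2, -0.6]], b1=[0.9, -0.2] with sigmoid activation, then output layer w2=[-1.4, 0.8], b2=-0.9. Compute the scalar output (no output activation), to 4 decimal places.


z1[0] = (-1.0)·(0) + (-0.3)·(0) + (-0.5)·(-2) + 0.9 = 1.9
z1[1] = (0.1)·(0) + (-0.2)·(0) + (-0.6)·(-2) - 0.2 = 1.0
h = sigmoid(z1) = [0.8699, 0.7311]
output = (-1.4)·(0.8699) + (0.8)·(0.7311) - 0.9 = -1.533

-1.533


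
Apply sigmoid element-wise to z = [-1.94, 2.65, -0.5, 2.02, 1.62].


σ(-1.94) = 1/(1+e^1.94) = 0.1256
σ(2.65) = 1/(1+e^-2.65) = 0.934
σ(-0.5) = 1/(1+e^0.5) = 0.3775
σ(2.02) = 1/(1+e^-2.02) = 0.8829
σ(1.62) = 1/(1+e^-1.62) = 0.8348
result = [0.1256, 0.934, 0.3775, 0.8829, 0.8348]

[0.1256, 0.934, 0.3775, 0.8829, 0.8348]


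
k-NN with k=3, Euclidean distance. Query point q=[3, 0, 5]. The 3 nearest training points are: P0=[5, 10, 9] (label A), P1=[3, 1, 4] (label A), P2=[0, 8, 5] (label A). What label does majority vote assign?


d(q,P0) = 10.9545  (label A)
d(q,P1) = 1.4142  (label A)
d(q,P2) = 8.544  (label A)
Votes: A=3, B=0
Majority → A

A


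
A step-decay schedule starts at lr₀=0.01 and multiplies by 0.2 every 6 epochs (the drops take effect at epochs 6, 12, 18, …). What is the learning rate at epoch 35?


n_drops = ⌊35/6⌋ = 5
lr = 0.01·0.2^5 = 0.01·0.00032 = 0.0000032

0.0000032


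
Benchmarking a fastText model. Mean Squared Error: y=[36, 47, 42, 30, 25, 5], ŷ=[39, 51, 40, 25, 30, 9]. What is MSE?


Squared errors: (36-39)²=9, (47-51)²=16, (42-40)²=4, (30-25)²=25, (25-30)²=25, (5-9)²=16
Sum = 95
MSE = 95/6 = 95/6

95/6
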